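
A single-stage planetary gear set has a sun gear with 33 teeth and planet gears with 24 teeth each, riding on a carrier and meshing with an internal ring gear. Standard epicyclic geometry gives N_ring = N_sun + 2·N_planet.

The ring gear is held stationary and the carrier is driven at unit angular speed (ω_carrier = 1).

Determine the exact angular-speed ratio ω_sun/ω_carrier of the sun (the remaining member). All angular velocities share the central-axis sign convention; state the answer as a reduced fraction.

38/11

N_ring = 33 + 2·24 = 81
33(ω_s−ω_c) = −81(ω_r−ω_c),  ω_r=0, ω_c=1
ω_s = 1 − (81/33)(0−1) = 38/11
ω_s/ω_c = 38/11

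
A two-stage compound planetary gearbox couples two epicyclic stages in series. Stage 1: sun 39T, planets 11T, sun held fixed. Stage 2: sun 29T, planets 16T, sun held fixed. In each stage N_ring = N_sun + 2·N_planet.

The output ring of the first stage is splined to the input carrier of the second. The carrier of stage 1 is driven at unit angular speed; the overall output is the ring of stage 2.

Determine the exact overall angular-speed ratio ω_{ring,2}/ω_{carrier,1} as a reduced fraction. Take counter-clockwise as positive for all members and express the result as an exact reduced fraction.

9000/3721

Stage 1: N_ring = 39 + 2·11 = 61
Stage 1: 39(ω_s−ω_c) = −61(ω_r−ω_c),  ω_s=0, ω_c=1
Stage 1: ω_r = 1 − (39/61)(0−1) = 100/61
  ⇒ ω_r¹/ω_c¹ = 100/61
Stage 2: N_ring = 29 + 2·16 = 61
Stage 2: 29(ω_s−ω_c) = −61(ω_r−ω_c),  ω_s=0, ω_c=1
Stage 2: ω_r = 1 − (29/61)(0−1) = 90/61
  ⇒ ω_r²/ω_c² = 90/61
Coupling ω_c² = ω_r¹ ⇒ overall = 100/61 × 90/61 = 9000/3721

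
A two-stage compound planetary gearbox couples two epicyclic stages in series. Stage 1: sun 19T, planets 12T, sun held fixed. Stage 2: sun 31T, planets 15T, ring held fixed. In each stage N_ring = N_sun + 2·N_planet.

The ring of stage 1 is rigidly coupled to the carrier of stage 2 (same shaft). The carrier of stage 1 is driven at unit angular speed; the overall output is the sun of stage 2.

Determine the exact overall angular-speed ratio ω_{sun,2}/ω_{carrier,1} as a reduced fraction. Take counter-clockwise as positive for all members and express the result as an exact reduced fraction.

Stage 1: N_ring = 19 + 2·12 = 43
Stage 1: 19(ω_s−ω_c) = −43(ω_r−ω_c),  ω_s=0, ω_c=1
Stage 1: ω_r = 1 − (19/43)(0−1) = 62/43
  ⇒ ω_r¹/ω_c¹ = 62/43
Stage 2: N_ring = 31 + 2·15 = 61
Stage 2: 31(ω_s−ω_c) = −61(ω_r−ω_c),  ω_r=0, ω_c=1
Stage 2: ω_s = 1 − (61/31)(0−1) = 92/31
  ⇒ ω_s²/ω_c² = 92/31
Coupling ω_c² = ω_r¹ ⇒ overall = 62/43 × 92/31 = 184/43

184/43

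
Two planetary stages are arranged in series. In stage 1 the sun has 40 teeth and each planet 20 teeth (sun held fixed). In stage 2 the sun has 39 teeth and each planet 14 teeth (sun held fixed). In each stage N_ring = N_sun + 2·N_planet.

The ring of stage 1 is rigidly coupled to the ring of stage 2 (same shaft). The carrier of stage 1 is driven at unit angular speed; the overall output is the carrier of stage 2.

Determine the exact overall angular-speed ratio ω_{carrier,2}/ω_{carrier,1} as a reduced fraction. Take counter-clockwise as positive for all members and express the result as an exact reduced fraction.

201/212

Stage 1: N_ring = 40 + 2·20 = 80
Stage 1: 40(ω_s−ω_c) = −80(ω_r−ω_c),  ω_s=0, ω_c=1
Stage 1: ω_r = 1 − (40/80)(0−1) = 3/2
  ⇒ ω_r¹/ω_c¹ = 3/2
Stage 2: N_ring = 39 + 2·14 = 67
Stage 2: 39(ω_s−ω_c) = −67(ω_r−ω_c),  ω_s=0, ω_r=1
Stage 2: 39(0−ω_c) = −67(1−ω_c)  ⇒  106ω_c = 67  ⇒  ω_c = 67/106
  ⇒ ω_c²/ω_r² = 67/106
Coupling ω_r² = ω_r¹ ⇒ overall = 3/2 × 67/106 = 201/212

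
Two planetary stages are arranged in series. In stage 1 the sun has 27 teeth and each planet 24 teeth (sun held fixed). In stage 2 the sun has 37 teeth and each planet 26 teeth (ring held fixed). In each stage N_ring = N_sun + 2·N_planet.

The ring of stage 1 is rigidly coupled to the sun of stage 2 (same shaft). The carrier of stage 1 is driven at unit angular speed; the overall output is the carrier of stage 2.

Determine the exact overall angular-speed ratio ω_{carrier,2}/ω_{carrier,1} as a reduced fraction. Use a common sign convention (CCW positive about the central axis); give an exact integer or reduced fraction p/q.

629/1575

Stage 1: N_ring = 27 + 2·24 = 75
Stage 1: 27(ω_s−ω_c) = −75(ω_r−ω_c),  ω_s=0, ω_c=1
Stage 1: ω_r = 1 − (27/75)(0−1) = 34/25
  ⇒ ω_r¹/ω_c¹ = 34/25
Stage 2: N_ring = 37 + 2·26 = 89
Stage 2: 37(ω_s−ω_c) = −89(ω_r−ω_c),  ω_r=0, ω_s=1
Stage 2: 37(1−ω_c) = −89(0−ω_c)  ⇒  126ω_c = 37  ⇒  ω_c = 37/126
  ⇒ ω_c²/ω_s² = 37/126
Coupling ω_s² = ω_r¹ ⇒ overall = 34/25 × 37/126 = 629/1575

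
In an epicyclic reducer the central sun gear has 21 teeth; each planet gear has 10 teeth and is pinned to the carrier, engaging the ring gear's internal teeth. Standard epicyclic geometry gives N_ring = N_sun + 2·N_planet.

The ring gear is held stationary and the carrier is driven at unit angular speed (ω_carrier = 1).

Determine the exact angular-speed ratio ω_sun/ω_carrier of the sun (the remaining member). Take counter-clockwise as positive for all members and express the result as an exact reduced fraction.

N_ring = 21 + 2·10 = 41
21(ω_s−ω_c) = −41(ω_r−ω_c),  ω_r=0, ω_c=1
ω_s = 1 − (41/21)(0−1) = 62/21
ω_s/ω_c = 62/21

62/21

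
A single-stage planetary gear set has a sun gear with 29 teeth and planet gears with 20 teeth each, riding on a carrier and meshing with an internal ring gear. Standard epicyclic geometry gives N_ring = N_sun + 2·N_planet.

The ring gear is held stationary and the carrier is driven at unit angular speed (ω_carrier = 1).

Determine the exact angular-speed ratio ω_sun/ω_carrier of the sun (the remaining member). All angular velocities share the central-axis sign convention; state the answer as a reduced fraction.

N_ring = 29 + 2·20 = 69
29(ω_s−ω_c) = −69(ω_r−ω_c),  ω_r=0, ω_c=1
ω_s = 1 − (69/29)(0−1) = 98/29
ω_s/ω_c = 98/29

98/29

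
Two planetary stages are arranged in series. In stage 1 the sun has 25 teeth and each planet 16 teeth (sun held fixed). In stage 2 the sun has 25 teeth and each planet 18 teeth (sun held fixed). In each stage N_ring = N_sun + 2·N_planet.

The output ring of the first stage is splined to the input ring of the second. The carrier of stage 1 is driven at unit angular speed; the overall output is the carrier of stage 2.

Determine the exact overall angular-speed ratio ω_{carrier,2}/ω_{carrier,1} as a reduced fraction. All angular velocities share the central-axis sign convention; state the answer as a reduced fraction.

Stage 1: N_ring = 25 + 2·16 = 57
Stage 1: 25(ω_s−ω_c) = −57(ω_r−ω_c),  ω_s=0, ω_c=1
Stage 1: ω_r = 1 − (25/57)(0−1) = 82/57
  ⇒ ω_r¹/ω_c¹ = 82/57
Stage 2: N_ring = 25 + 2·18 = 61
Stage 2: 25(ω_s−ω_c) = −61(ω_r−ω_c),  ω_s=0, ω_r=1
Stage 2: 25(0−ω_c) = −61(1−ω_c)  ⇒  86ω_c = 61  ⇒  ω_c = 61/86
  ⇒ ω_c²/ω_r² = 61/86
Coupling ω_r² = ω_r¹ ⇒ overall = 82/57 × 61/86 = 2501/2451

2501/2451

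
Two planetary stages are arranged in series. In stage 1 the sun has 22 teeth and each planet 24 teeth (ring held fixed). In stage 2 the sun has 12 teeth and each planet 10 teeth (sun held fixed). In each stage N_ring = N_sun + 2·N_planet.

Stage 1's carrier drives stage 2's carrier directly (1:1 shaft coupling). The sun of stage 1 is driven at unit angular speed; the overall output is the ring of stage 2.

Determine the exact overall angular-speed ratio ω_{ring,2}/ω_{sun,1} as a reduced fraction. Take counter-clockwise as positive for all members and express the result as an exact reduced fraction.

121/368

Stage 1: N_ring = 22 + 2·24 = 70
Stage 1: 22(ω_s−ω_c) = −70(ω_r−ω_c),  ω_r=0, ω_s=1
Stage 1: 22(1−ω_c) = −70(0−ω_c)  ⇒  92ω_c = 22  ⇒  ω_c = 11/46
  ⇒ ω_c¹/ω_s¹ = 11/46
Stage 2: N_ring = 12 + 2·10 = 32
Stage 2: 12(ω_s−ω_c) = −32(ω_r−ω_c),  ω_s=0, ω_c=1
Stage 2: ω_r = 1 − (12/32)(0−1) = 11/8
  ⇒ ω_r²/ω_c² = 11/8
Coupling ω_c² = ω_c¹ ⇒ overall = 11/46 × 11/8 = 121/368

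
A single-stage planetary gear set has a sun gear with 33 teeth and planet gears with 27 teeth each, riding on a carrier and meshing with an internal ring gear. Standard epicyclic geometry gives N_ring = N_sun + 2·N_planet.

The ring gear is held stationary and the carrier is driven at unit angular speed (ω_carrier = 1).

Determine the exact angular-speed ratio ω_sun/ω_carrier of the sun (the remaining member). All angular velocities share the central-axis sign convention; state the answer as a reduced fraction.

N_ring = 33 + 2·27 = 87
33(ω_s−ω_c) = −87(ω_r−ω_c),  ω_r=0, ω_c=1
ω_s = 1 − (87/33)(0−1) = 40/11
ω_s/ω_c = 40/11

40/11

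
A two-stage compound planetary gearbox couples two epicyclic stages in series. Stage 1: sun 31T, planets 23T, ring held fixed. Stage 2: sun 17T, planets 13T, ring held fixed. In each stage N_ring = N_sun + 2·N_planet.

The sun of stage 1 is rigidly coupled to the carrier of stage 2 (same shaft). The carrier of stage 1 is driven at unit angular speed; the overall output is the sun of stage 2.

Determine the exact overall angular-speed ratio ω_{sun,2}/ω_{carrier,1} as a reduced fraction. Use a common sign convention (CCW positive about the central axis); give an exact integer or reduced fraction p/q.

Stage 1: N_ring = 31 + 2·23 = 77
Stage 1: 31(ω_s−ω_c) = −77(ω_r−ω_c),  ω_r=0, ω_c=1
Stage 1: ω_s = 1 − (77/31)(0−1) = 108/31
  ⇒ ω_s¹/ω_c¹ = 108/31
Stage 2: N_ring = 17 + 2·13 = 43
Stage 2: 17(ω_s−ω_c) = −43(ω_r−ω_c),  ω_r=0, ω_c=1
Stage 2: ω_s = 1 − (43/17)(0−1) = 60/17
  ⇒ ω_s²/ω_c² = 60/17
Coupling ω_c² = ω_s¹ ⇒ overall = 108/31 × 60/17 = 6480/527

6480/527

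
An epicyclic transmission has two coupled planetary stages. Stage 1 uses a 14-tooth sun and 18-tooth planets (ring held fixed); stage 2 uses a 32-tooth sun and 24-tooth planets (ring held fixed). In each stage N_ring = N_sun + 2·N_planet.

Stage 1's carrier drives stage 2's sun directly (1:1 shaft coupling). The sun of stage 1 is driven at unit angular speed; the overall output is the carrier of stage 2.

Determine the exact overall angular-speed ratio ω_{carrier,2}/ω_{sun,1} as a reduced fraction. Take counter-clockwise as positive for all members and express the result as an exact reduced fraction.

1/16

Stage 1: N_ring = 14 + 2·18 = 50
Stage 1: 14(ω_s−ω_c) = −50(ω_r−ω_c),  ω_r=0, ω_s=1
Stage 1: 14(1−ω_c) = −50(0−ω_c)  ⇒  64ω_c = 14  ⇒  ω_c = 7/32
  ⇒ ω_c¹/ω_s¹ = 7/32
Stage 2: N_ring = 32 + 2·24 = 80
Stage 2: 32(ω_s−ω_c) = −80(ω_r−ω_c),  ω_r=0, ω_s=1
Stage 2: 32(1−ω_c) = −80(0−ω_c)  ⇒  112ω_c = 32  ⇒  ω_c = 2/7
  ⇒ ω_c²/ω_s² = 2/7
Coupling ω_s² = ω_c¹ ⇒ overall = 7/32 × 2/7 = 1/16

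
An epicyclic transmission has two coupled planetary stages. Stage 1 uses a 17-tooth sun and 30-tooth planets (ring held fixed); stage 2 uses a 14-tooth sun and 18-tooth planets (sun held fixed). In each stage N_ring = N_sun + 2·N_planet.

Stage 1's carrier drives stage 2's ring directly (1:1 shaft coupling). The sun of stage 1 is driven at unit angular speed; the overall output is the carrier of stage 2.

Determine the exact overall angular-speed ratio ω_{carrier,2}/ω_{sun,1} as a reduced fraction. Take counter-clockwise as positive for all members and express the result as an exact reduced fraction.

Stage 1: N_ring = 17 + 2·30 = 77
Stage 1: 17(ω_s−ω_c) = −77(ω_r−ω_c),  ω_r=0, ω_s=1
Stage 1: 17(1−ω_c) = −77(0−ω_c)  ⇒  94ω_c = 17  ⇒  ω_c = 17/94
  ⇒ ω_c¹/ω_s¹ = 17/94
Stage 2: N_ring = 14 + 2·18 = 50
Stage 2: 14(ω_s−ω_c) = −50(ω_r−ω_c),  ω_s=0, ω_r=1
Stage 2: 14(0−ω_c) = −50(1−ω_c)  ⇒  64ω_c = 50  ⇒  ω_c = 25/32
  ⇒ ω_c²/ω_r² = 25/32
Coupling ω_r² = ω_c¹ ⇒ overall = 17/94 × 25/32 = 425/3008

425/3008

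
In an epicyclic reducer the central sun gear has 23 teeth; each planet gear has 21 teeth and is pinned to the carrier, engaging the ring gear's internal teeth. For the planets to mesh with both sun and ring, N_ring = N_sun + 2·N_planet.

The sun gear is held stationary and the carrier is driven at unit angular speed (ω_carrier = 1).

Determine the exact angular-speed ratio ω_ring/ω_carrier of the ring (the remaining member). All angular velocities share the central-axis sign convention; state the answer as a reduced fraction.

N_ring = 23 + 2·21 = 65
23(ω_s−ω_c) = −65(ω_r−ω_c),  ω_s=0, ω_c=1
ω_r = 1 − (23/65)(0−1) = 88/65
ω_r/ω_c = 88/65

88/65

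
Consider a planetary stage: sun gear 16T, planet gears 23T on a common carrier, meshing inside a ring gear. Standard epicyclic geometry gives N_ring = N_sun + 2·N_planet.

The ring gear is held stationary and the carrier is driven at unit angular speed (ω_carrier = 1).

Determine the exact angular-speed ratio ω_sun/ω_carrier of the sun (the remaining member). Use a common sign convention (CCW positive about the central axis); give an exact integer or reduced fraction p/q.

39/8

N_ring = 16 + 2·23 = 62
16(ω_s−ω_c) = −62(ω_r−ω_c),  ω_r=0, ω_c=1
ω_s = 1 − (62/16)(0−1) = 39/8
ω_s/ω_c = 39/8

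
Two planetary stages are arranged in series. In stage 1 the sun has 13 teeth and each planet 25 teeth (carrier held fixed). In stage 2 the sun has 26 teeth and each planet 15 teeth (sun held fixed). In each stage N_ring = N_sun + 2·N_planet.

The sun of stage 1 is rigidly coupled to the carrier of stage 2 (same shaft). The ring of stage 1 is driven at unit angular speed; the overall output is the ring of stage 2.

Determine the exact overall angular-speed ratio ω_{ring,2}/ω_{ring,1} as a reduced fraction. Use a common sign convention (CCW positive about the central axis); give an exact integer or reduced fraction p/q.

Stage 1: N_ring = 13 + 2·25 = 63
Stage 1: 13(ω_s−ω_c) = −63(ω_r−ω_c),  ω_c=0, ω_r=1
Stage 1: ω_s = 0 − (63/13)(1−0) = -63/13
  ⇒ ω_s¹/ω_r¹ = -63/13
Stage 2: N_ring = 26 + 2·15 = 56
Stage 2: 26(ω_s−ω_c) = −56(ω_r−ω_c),  ω_s=0, ω_c=1
Stage 2: ω_r = 1 − (26/56)(0−1) = 41/28
  ⇒ ω_r²/ω_c² = 41/28
Coupling ω_c² = ω_s¹ ⇒ overall = -63/13 × 41/28 = -369/52

-369/52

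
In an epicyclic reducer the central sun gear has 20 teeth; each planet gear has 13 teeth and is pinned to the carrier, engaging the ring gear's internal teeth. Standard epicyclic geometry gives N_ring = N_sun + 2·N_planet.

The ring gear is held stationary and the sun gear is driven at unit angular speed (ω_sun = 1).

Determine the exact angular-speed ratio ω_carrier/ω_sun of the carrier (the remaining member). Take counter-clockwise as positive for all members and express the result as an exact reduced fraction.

N_ring = 20 + 2·13 = 46
20(ω_s−ω_c) = −46(ω_r−ω_c),  ω_r=0, ω_s=1
20(1−ω_c) = −46(0−ω_c)  ⇒  66ω_c = 20  ⇒  ω_c = 10/33
ω_c/ω_s = 10/33

10/33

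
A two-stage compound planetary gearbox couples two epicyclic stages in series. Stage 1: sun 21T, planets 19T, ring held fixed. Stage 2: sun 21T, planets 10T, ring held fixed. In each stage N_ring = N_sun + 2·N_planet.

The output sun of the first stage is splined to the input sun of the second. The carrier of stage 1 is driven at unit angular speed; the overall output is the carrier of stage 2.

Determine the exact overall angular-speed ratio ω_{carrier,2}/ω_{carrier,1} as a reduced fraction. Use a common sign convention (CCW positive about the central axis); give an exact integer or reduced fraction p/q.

40/31

Stage 1: N_ring = 21 + 2·19 = 59
Stage 1: 21(ω_s−ω_c) = −59(ω_r−ω_c),  ω_r=0, ω_c=1
Stage 1: ω_s = 1 − (59/21)(0−1) = 80/21
  ⇒ ω_s¹/ω_c¹ = 80/21
Stage 2: N_ring = 21 + 2·10 = 41
Stage 2: 21(ω_s−ω_c) = −41(ω_r−ω_c),  ω_r=0, ω_s=1
Stage 2: 21(1−ω_c) = −41(0−ω_c)  ⇒  62ω_c = 21  ⇒  ω_c = 21/62
  ⇒ ω_c²/ω_s² = 21/62
Coupling ω_s² = ω_s¹ ⇒ overall = 80/21 × 21/62 = 40/31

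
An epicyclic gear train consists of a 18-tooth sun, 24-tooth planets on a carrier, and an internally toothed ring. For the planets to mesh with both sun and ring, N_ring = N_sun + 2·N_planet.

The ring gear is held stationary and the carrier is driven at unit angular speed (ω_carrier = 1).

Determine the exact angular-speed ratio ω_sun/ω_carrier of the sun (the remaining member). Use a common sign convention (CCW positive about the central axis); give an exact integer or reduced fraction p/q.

N_ring = 18 + 2·24 = 66
18(ω_s−ω_c) = −66(ω_r−ω_c),  ω_r=0, ω_c=1
ω_s = 1 − (66/18)(0−1) = 14/3
ω_s/ω_c = 14/3

14/3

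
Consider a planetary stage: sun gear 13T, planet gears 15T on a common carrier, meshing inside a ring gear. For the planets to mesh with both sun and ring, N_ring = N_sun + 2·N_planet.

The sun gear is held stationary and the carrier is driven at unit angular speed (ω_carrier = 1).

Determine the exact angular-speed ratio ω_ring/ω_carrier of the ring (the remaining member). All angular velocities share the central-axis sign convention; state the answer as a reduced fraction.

N_ring = 13 + 2·15 = 43
13(ω_s−ω_c) = −43(ω_r−ω_c),  ω_s=0, ω_c=1
ω_r = 1 − (13/43)(0−1) = 56/43
ω_r/ω_c = 56/43

56/43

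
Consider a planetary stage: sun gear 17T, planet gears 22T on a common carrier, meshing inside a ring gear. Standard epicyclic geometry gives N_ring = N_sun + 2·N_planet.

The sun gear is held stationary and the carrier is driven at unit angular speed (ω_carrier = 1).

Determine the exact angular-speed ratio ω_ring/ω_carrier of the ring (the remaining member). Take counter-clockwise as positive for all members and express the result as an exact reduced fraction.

78/61

N_ring = 17 + 2·22 = 61
17(ω_s−ω_c) = −61(ω_r−ω_c),  ω_s=0, ω_c=1
ω_r = 1 − (17/61)(0−1) = 78/61
ω_r/ω_c = 78/61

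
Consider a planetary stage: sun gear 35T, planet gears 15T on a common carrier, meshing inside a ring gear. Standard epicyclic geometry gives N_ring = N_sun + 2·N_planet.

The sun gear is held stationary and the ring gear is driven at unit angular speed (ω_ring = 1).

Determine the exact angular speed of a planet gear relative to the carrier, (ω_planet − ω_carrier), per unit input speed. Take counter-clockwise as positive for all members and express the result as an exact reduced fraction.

N_ring = 35 + 2·15 = 65
35(ω_s−ω_c) = −65(ω_r−ω_c),  ω_s=0, ω_r=1
35(0−ω_c) = −65(1−ω_c)  ⇒  100ω_c = 65  ⇒  ω_c = 13/20
sun–planet: 35·(0−13/20) = −15·(ω_p−ω_c)  ⇒  ω_p−ω_c = −(35/15)·(-13/20) = 91/60

91/60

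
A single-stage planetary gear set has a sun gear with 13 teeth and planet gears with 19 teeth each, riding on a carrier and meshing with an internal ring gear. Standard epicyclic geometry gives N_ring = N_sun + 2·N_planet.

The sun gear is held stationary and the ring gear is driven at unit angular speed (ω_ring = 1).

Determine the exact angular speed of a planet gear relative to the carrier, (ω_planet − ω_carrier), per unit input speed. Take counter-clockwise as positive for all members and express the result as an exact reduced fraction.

663/1216

N_ring = 13 + 2·19 = 51
13(ω_s−ω_c) = −51(ω_r−ω_c),  ω_s=0, ω_r=1
13(0−ω_c) = −51(1−ω_c)  ⇒  64ω_c = 51  ⇒  ω_c = 51/64
sun–planet: 13·(0−51/64) = −19·(ω_p−ω_c)  ⇒  ω_p−ω_c = −(13/19)·(-51/64) = 663/1216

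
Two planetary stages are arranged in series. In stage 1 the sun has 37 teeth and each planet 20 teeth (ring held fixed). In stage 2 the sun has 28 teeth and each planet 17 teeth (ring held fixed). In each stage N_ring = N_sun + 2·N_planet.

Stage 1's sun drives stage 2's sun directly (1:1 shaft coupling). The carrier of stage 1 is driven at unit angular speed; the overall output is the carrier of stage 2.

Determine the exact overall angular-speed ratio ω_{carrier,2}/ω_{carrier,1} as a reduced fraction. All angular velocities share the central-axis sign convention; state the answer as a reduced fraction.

532/555

Stage 1: N_ring = 37 + 2·20 = 77
Stage 1: 37(ω_s−ω_c) = −77(ω_r−ω_c),  ω_r=0, ω_c=1
Stage 1: ω_s = 1 − (77/37)(0−1) = 114/37
  ⇒ ω_s¹/ω_c¹ = 114/37
Stage 2: N_ring = 28 + 2·17 = 62
Stage 2: 28(ω_s−ω_c) = −62(ω_r−ω_c),  ω_r=0, ω_s=1
Stage 2: 28(1−ω_c) = −62(0−ω_c)  ⇒  90ω_c = 28  ⇒  ω_c = 14/45
  ⇒ ω_c²/ω_s² = 14/45
Coupling ω_s² = ω_s¹ ⇒ overall = 114/37 × 14/45 = 532/555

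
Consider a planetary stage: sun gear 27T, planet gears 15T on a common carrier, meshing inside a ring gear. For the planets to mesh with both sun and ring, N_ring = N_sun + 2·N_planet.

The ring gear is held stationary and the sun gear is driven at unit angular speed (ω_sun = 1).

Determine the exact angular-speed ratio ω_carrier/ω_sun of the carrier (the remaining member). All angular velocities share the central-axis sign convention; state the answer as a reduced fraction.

9/28

N_ring = 27 + 2·15 = 57
27(ω_s−ω_c) = −57(ω_r−ω_c),  ω_r=0, ω_s=1
27(1−ω_c) = −57(0−ω_c)  ⇒  84ω_c = 27  ⇒  ω_c = 9/28
ω_c/ω_s = 9/28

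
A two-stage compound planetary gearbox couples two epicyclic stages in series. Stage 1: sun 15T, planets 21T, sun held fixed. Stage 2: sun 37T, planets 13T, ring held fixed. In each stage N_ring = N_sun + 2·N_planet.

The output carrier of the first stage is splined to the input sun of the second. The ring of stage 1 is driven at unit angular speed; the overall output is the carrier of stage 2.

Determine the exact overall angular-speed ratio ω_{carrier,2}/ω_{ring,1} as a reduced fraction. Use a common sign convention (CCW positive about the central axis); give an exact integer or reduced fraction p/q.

Stage 1: N_ring = 15 + 2·21 = 57
Stage 1: 15(ω_s−ω_c) = −57(ω_r−ω_c),  ω_s=0, ω_r=1
Stage 1: 15(0−ω_c) = −57(1−ω_c)  ⇒  72ω_c = 57  ⇒  ω_c = 19/24
  ⇒ ω_c¹/ω_r¹ = 19/24
Stage 2: N_ring = 37 + 2·13 = 63
Stage 2: 37(ω_s−ω_c) = −63(ω_r−ω_c),  ω_r=0, ω_s=1
Stage 2: 37(1−ω_c) = −63(0−ω_c)  ⇒  100ω_c = 37  ⇒  ω_c = 37/100
  ⇒ ω_c²/ω_s² = 37/100
Coupling ω_s² = ω_c¹ ⇒ overall = 19/24 × 37/100 = 703/2400

703/2400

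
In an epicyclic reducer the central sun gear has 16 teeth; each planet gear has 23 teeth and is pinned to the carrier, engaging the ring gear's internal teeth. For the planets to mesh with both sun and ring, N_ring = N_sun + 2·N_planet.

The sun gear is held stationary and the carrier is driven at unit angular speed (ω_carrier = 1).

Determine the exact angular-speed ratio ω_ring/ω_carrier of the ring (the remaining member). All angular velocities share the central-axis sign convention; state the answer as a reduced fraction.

39/31

N_ring = 16 + 2·23 = 62
16(ω_s−ω_c) = −62(ω_r−ω_c),  ω_s=0, ω_c=1
ω_r = 1 − (16/62)(0−1) = 39/31
ω_r/ω_c = 39/31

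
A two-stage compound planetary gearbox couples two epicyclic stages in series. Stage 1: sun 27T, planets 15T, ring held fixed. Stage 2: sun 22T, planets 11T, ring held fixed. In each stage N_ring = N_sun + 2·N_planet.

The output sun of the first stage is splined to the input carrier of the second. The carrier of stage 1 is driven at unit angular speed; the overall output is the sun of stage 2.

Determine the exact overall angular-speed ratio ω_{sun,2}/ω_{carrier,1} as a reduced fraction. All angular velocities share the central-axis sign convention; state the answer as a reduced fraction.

28/3

Stage 1: N_ring = 27 + 2·15 = 57
Stage 1: 27(ω_s−ω_c) = −57(ω_r−ω_c),  ω_r=0, ω_c=1
Stage 1: ω_s = 1 − (57/27)(0−1) = 28/9
  ⇒ ω_s¹/ω_c¹ = 28/9
Stage 2: N_ring = 22 + 2·11 = 44
Stage 2: 22(ω_s−ω_c) = −44(ω_r−ω_c),  ω_r=0, ω_c=1
Stage 2: ω_s = 1 − (44/22)(0−1) = 3
  ⇒ ω_s²/ω_c² = 3
Coupling ω_c² = ω_s¹ ⇒ overall = 28/9 × 3 = 28/3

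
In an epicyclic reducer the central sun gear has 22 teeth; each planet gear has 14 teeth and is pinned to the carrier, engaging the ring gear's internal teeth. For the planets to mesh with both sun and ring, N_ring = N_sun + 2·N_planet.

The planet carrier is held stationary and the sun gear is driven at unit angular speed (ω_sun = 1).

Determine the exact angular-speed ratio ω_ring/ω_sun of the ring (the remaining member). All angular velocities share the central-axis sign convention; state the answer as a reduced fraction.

-11/25

N_ring = 22 + 2·14 = 50
22(ω_s−ω_c) = −50(ω_r−ω_c),  ω_c=0, ω_s=1
ω_r = 0 − (22/50)(1−0) = -11/25
ω_r/ω_s = -11/25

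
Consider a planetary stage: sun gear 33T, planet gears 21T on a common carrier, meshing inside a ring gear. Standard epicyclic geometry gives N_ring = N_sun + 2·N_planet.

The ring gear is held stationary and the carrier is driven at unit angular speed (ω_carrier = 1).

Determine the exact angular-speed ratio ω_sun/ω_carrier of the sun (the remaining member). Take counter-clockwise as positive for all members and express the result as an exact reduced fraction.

N_ring = 33 + 2·21 = 75
33(ω_s−ω_c) = −75(ω_r−ω_c),  ω_r=0, ω_c=1
ω_s = 1 − (75/33)(0−1) = 36/11
ω_s/ω_c = 36/11

36/11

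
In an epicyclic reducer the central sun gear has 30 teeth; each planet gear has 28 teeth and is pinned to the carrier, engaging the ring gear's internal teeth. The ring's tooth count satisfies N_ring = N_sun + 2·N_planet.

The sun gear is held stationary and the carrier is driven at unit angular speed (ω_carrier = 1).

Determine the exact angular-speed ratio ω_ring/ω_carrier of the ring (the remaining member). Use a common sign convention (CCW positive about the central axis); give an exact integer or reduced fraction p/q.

58/43

N_ring = 30 + 2·28 = 86
30(ω_s−ω_c) = −86(ω_r−ω_c),  ω_s=0, ω_c=1
ω_r = 1 − (30/86)(0−1) = 58/43
ω_r/ω_c = 58/43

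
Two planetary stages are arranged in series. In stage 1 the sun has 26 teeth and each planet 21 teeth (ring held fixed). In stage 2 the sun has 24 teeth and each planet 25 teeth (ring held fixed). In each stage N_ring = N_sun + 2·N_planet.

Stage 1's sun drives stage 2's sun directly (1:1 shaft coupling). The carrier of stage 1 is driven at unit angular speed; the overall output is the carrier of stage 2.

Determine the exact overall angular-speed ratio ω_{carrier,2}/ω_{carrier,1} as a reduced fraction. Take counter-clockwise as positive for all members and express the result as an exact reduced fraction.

564/637

Stage 1: N_ring = 26 + 2·21 = 68
Stage 1: 26(ω_s−ω_c) = −68(ω_r−ω_c),  ω_r=0, ω_c=1
Stage 1: ω_s = 1 − (68/26)(0−1) = 47/13
  ⇒ ω_s¹/ω_c¹ = 47/13
Stage 2: N_ring = 24 + 2·25 = 74
Stage 2: 24(ω_s−ω_c) = −74(ω_r−ω_c),  ω_r=0, ω_s=1
Stage 2: 24(1−ω_c) = −74(0−ω_c)  ⇒  98ω_c = 24  ⇒  ω_c = 12/49
  ⇒ ω_c²/ω_s² = 12/49
Coupling ω_s² = ω_s¹ ⇒ overall = 47/13 × 12/49 = 564/637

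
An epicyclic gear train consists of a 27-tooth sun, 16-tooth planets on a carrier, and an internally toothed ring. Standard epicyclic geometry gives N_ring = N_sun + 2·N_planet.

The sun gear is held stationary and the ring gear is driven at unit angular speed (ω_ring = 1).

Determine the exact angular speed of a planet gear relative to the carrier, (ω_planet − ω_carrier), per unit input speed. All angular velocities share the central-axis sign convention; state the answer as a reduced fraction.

1593/1376

N_ring = 27 + 2·16 = 59
27(ω_s−ω_c) = −59(ω_r−ω_c),  ω_s=0, ω_r=1
27(0−ω_c) = −59(1−ω_c)  ⇒  86ω_c = 59  ⇒  ω_c = 59/86
sun–planet: 27·(0−59/86) = −16·(ω_p−ω_c)  ⇒  ω_p−ω_c = −(27/16)·(-59/86) = 1593/1376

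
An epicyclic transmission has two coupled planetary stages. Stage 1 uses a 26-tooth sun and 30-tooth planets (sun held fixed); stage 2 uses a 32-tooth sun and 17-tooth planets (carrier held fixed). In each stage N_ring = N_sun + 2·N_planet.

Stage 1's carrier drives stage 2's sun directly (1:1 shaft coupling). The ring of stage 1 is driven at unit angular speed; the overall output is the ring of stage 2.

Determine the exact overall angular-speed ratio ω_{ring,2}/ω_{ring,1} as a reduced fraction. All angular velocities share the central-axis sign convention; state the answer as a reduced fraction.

-86/231

Stage 1: N_ring = 26 + 2·30 = 86
Stage 1: 26(ω_s−ω_c) = −86(ω_r−ω_c),  ω_s=0, ω_r=1
Stage 1: 26(0−ω_c) = −86(1−ω_c)  ⇒  112ω_c = 86  ⇒  ω_c = 43/56
  ⇒ ω_c¹/ω_r¹ = 43/56
Stage 2: N_ring = 32 + 2·17 = 66
Stage 2: 32(ω_s−ω_c) = −66(ω_r−ω_c),  ω_c=0, ω_s=1
Stage 2: ω_r = 0 − (32/66)(1−0) = -16/33
  ⇒ ω_r²/ω_s² = -16/33
Coupling ω_s² = ω_c¹ ⇒ overall = 43/56 × -16/33 = -86/231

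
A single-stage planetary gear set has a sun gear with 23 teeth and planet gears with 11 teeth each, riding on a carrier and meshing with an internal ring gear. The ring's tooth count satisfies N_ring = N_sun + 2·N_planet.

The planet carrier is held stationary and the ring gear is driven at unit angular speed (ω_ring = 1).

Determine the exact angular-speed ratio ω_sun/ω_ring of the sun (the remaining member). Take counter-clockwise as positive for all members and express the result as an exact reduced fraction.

-45/23

N_ring = 23 + 2·11 = 45
23(ω_s−ω_c) = −45(ω_r−ω_c),  ω_c=0, ω_r=1
ω_s = 0 − (45/23)(1−0) = -45/23
ω_s/ω_r = -45/23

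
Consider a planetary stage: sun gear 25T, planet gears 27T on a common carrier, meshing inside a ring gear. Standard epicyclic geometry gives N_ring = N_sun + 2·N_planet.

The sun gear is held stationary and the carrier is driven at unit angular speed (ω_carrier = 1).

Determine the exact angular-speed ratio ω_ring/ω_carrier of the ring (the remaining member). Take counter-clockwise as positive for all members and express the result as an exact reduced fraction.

104/79

N_ring = 25 + 2·27 = 79
25(ω_s−ω_c) = −79(ω_r−ω_c),  ω_s=0, ω_c=1
ω_r = 1 − (25/79)(0−1) = 104/79
ω_r/ω_c = 104/79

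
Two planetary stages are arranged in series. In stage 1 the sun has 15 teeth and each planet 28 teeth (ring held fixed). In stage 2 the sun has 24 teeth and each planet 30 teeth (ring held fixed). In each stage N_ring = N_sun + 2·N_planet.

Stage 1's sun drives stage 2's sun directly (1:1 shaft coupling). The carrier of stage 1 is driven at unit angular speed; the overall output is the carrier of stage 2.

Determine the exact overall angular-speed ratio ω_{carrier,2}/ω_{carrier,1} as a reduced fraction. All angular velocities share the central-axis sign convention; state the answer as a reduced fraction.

172/135

Stage 1: N_ring = 15 + 2·28 = 71
Stage 1: 15(ω_s−ω_c) = −71(ω_r−ω_c),  ω_r=0, ω_c=1
Stage 1: ω_s = 1 − (71/15)(0−1) = 86/15
  ⇒ ω_s¹/ω_c¹ = 86/15
Stage 2: N_ring = 24 + 2·30 = 84
Stage 2: 24(ω_s−ω_c) = −84(ω_r−ω_c),  ω_r=0, ω_s=1
Stage 2: 24(1−ω_c) = −84(0−ω_c)  ⇒  108ω_c = 24  ⇒  ω_c = 2/9
  ⇒ ω_c²/ω_s² = 2/9
Coupling ω_s² = ω_s¹ ⇒ overall = 86/15 × 2/9 = 172/135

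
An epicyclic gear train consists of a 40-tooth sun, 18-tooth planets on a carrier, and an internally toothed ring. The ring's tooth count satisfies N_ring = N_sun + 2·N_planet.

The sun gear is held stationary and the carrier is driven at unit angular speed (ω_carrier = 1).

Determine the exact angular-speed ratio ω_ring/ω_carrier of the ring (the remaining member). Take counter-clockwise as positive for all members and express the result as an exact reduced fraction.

N_ring = 40 + 2·18 = 76
40(ω_s−ω_c) = −76(ω_r−ω_c),  ω_s=0, ω_c=1
ω_r = 1 − (40/76)(0−1) = 29/19
ω_r/ω_c = 29/19

29/19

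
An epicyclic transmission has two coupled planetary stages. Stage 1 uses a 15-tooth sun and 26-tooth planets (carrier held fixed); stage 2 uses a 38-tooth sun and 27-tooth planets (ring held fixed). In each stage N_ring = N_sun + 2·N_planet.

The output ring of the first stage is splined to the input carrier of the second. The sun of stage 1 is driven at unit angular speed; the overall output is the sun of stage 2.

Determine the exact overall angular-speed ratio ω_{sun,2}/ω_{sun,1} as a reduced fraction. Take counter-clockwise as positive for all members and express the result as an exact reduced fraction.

-975/1273

Stage 1: N_ring = 15 + 2·26 = 67
Stage 1: 15(ω_s−ω_c) = −67(ω_r−ω_c),  ω_c=0, ω_s=1
Stage 1: ω_r = 0 − (15/67)(1−0) = -15/67
  ⇒ ω_r¹/ω_s¹ = -15/67
Stage 2: N_ring = 38 + 2·27 = 92
Stage 2: 38(ω_s−ω_c) = −92(ω_r−ω_c),  ω_r=0, ω_c=1
Stage 2: ω_s = 1 − (92/38)(0−1) = 65/19
  ⇒ ω_s²/ω_c² = 65/19
Coupling ω_c² = ω_r¹ ⇒ overall = -15/67 × 65/19 = -975/1273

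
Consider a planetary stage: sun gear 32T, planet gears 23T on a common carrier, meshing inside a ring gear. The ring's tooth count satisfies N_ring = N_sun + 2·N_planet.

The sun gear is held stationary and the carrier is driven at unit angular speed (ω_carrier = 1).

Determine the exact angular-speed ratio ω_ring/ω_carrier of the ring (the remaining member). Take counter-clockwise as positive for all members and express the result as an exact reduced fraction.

N_ring = 32 + 2·23 = 78
32(ω_s−ω_c) = −78(ω_r−ω_c),  ω_s=0, ω_c=1
ω_r = 1 − (32/78)(0−1) = 55/39
ω_r/ω_c = 55/39

55/39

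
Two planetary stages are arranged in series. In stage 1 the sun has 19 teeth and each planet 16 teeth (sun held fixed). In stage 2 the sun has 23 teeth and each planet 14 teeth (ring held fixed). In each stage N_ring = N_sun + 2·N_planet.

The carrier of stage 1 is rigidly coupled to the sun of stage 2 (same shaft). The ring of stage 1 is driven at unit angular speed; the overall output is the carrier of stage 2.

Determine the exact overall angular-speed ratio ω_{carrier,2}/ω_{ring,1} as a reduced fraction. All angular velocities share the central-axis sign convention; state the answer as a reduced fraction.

Stage 1: N_ring = 19 + 2·16 = 51
Stage 1: 19(ω_s−ω_c) = −51(ω_r−ω_c),  ω_s=0, ω_r=1
Stage 1: 19(0−ω_c) = −51(1−ω_c)  ⇒  70ω_c = 51  ⇒  ω_c = 51/70
  ⇒ ω_c¹/ω_r¹ = 51/70
Stage 2: N_ring = 23 + 2·14 = 51
Stage 2: 23(ω_s−ω_c) = −51(ω_r−ω_c),  ω_r=0, ω_s=1
Stage 2: 23(1−ω_c) = −51(0−ω_c)  ⇒  74ω_c = 23  ⇒  ω_c = 23/74
  ⇒ ω_c²/ω_s² = 23/74
Coupling ω_s² = ω_c¹ ⇒ overall = 51/70 × 23/74 = 1173/5180

1173/5180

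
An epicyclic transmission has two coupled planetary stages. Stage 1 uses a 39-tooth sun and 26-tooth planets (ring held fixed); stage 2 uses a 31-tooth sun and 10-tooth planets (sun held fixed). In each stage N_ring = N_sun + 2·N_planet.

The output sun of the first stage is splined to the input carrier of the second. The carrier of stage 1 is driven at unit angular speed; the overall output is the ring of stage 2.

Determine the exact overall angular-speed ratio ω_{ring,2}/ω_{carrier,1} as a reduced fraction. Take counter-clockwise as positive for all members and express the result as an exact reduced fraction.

Stage 1: N_ring = 39 + 2·26 = 91
Stage 1: 39(ω_s−ω_c) = −91(ω_r−ω_c),  ω_r=0, ω_c=1
Stage 1: ω_s = 1 − (91/39)(0−1) = 10/3
  ⇒ ω_s¹/ω_c¹ = 10/3
Stage 2: N_ring = 31 + 2·10 = 51
Stage 2: 31(ω_s−ω_c) = −51(ω_r−ω_c),  ω_s=0, ω_c=1
Stage 2: ω_r = 1 − (31/51)(0−1) = 82/51
  ⇒ ω_r²/ω_c² = 82/51
Coupling ω_c² = ω_s¹ ⇒ overall = 10/3 × 82/51 = 820/153

820/153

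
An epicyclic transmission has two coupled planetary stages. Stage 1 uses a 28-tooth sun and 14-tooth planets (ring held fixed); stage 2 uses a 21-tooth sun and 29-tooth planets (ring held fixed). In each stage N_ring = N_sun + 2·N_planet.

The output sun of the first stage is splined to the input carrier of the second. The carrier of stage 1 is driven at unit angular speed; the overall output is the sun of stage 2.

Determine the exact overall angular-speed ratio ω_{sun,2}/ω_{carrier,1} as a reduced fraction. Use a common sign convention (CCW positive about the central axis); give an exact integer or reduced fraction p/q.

Stage 1: N_ring = 28 + 2·14 = 56
Stage 1: 28(ω_s−ω_c) = −56(ω_r−ω_c),  ω_r=0, ω_c=1
Stage 1: ω_s = 1 − (56/28)(0−1) = 3
  ⇒ ω_s¹/ω_c¹ = 3
Stage 2: N_ring = 21 + 2·29 = 79
Stage 2: 21(ω_s−ω_c) = −79(ω_r−ω_c),  ω_r=0, ω_c=1
Stage 2: ω_s = 1 − (79/21)(0−1) = 100/21
  ⇒ ω_s²/ω_c² = 100/21
Coupling ω_c² = ω_s¹ ⇒ overall = 3 × 100/21 = 100/7

100/7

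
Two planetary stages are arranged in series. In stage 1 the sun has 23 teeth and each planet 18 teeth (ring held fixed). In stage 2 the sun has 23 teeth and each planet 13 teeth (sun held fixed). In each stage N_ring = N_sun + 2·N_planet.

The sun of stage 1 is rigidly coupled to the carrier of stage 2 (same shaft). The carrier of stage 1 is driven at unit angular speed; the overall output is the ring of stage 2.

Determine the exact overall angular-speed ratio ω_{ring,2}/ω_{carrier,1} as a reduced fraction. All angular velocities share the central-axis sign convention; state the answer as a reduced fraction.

Stage 1: N_ring = 23 + 2·18 = 59
Stage 1: 23(ω_s−ω_c) = −59(ω_r−ω_c),  ω_r=0, ω_c=1
Stage 1: ω_s = 1 − (59/23)(0−1) = 82/23
  ⇒ ω_s¹/ω_c¹ = 82/23
Stage 2: N_ring = 23 + 2·13 = 49
Stage 2: 23(ω_s−ω_c) = −49(ω_r−ω_c),  ω_s=0, ω_c=1
Stage 2: ω_r = 1 − (23/49)(0−1) = 72/49
  ⇒ ω_r²/ω_c² = 72/49
Coupling ω_c² = ω_s¹ ⇒ overall = 82/23 × 72/49 = 5904/1127

5904/1127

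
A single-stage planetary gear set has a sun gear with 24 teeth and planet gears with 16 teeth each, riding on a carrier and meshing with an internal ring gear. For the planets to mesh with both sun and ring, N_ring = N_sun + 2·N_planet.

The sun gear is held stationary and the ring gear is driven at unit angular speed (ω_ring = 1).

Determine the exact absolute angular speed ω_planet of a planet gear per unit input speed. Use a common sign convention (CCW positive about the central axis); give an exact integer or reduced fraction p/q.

N_ring = 24 + 2·16 = 56
24(ω_s−ω_c) = −56(ω_r−ω_c),  ω_s=0, ω_r=1
24(0−ω_c) = −56(1−ω_c)  ⇒  80ω_c = 56  ⇒  ω_c = 7/10
sun–planet: 24·(0−7/10) = −16·(ω_p−ω_c)  ⇒  ω_p−ω_c = −(24/16)·(-7/10) = 21/20
ω_p = 7/10 + 21/20 = 7/4

7/4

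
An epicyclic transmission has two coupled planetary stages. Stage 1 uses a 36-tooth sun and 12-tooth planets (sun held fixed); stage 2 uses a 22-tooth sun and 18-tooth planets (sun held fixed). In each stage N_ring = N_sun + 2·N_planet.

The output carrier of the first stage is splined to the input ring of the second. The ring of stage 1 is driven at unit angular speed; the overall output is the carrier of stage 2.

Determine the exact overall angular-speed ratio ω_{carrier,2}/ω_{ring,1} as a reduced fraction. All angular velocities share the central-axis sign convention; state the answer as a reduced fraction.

Stage 1: N_ring = 36 + 2·12 = 60
Stage 1: 36(ω_s−ω_c) = −60(ω_r−ω_c),  ω_s=0, ω_r=1
Stage 1: 36(0−ω_c) = −60(1−ω_c)  ⇒  96ω_c = 60  ⇒  ω_c = 5/8
  ⇒ ω_c¹/ω_r¹ = 5/8
Stage 2: N_ring = 22 + 2·18 = 58
Stage 2: 22(ω_s−ω_c) = −58(ω_r−ω_c),  ω_s=0, ω_r=1
Stage 2: 22(0−ω_c) = −58(1−ω_c)  ⇒  80ω_c = 58  ⇒  ω_c = 29/40
  ⇒ ω_c²/ω_r² = 29/40
Coupling ω_r² = ω_c¹ ⇒ overall = 5/8 × 29/40 = 29/64

29/64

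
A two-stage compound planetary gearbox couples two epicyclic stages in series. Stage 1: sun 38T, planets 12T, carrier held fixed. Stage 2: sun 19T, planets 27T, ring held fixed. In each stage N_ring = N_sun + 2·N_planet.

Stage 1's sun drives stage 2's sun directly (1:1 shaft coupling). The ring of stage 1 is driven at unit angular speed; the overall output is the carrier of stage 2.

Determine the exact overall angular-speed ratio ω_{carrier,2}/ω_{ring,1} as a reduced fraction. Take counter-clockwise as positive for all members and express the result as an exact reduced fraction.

Stage 1: N_ring = 38 + 2·12 = 62
Stage 1: 38(ω_s−ω_c) = −62(ω_r−ω_c),  ω_c=0, ω_r=1
Stage 1: ω_s = 0 − (62/38)(1−0) = -31/19
  ⇒ ω_s¹/ω_r¹ = -31/19
Stage 2: N_ring = 19 + 2·27 = 73
Stage 2: 19(ω_s−ω_c) = −73(ω_r−ω_c),  ω_r=0, ω_s=1
Stage 2: 19(1−ω_c) = −73(0−ω_c)  ⇒  92ω_c = 19  ⇒  ω_c = 19/92
  ⇒ ω_c²/ω_s² = 19/92
Coupling ω_s² = ω_s¹ ⇒ overall = -31/19 × 19/92 = -31/92

-31/92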